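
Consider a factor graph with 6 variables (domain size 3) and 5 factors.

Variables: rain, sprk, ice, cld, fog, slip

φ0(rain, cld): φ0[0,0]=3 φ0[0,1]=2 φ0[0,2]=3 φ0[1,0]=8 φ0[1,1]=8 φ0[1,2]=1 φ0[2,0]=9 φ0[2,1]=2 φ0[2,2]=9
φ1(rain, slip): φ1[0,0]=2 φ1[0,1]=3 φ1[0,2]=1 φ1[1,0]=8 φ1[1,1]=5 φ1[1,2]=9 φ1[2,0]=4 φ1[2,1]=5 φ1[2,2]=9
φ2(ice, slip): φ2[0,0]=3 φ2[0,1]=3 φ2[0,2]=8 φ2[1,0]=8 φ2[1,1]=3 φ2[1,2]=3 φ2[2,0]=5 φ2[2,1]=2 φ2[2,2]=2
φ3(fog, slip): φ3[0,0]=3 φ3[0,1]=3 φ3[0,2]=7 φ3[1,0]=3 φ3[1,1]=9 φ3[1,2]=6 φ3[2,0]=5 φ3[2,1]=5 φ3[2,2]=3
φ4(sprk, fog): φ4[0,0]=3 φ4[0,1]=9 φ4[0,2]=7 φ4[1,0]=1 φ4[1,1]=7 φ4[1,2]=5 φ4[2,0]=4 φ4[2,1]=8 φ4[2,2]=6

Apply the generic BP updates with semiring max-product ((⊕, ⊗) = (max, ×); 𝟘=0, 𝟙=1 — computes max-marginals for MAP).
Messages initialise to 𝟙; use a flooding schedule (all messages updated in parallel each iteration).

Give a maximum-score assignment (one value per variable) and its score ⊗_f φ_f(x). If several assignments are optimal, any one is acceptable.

init: all messages = 𝟙 over 3 values
r1 m[φ0→rain] = [3, 8, 9]
r1 m[φ0→cld] = [9, 8, 9]
r1 m[φ1→rain] = [3, 9, 9]
r1 m[φ1→slip] = [8, 5, 9]
r1 m[φ2→ice] = [8, 8, 5]
r1 m[φ2→slip] = [8, 3, 8]
r1 m[φ3→fog] = [7, 9, 5]
r1 m[φ3→slip] = [5, 9, 7]
r1 m[φ4→sprk] = [9, 7, 8]
r1 m[φ4→fog] = [4, 9, 7]
r1 m[rain→φ0] = [1, 1, 1]
r1 m[rain→φ1] = [1, 1, 1]
r1 m[sprk→φ4] = [1, 1, 1]
r1 m[ice→φ2] = [1, 1, 1]
r1 m[cld→φ0] = [1, 1, 1]
r1 m[fog→φ3] = [1, 1, 1]
r1 m[fog→φ4] = [1, 1, 1]
r1 m[slip→φ1] = [1, 1, 1]
r1 m[slip→φ2] = [1, 1, 1]
r1 m[slip→φ3] = [1, 1, 1]
r2 m[φ0→rain] = [3, 8, 9]
r2 m[φ0→cld] = [9, 8, 9]
r2 m[φ1→rain] = [3, 9, 9]
r2 m[φ1→slip] = [8, 5, 9]
r2 m[φ2→ice] = [8, 8, 5]
r2 m[φ2→slip] = [8, 3, 8]
r2 m[φ3→fog] = [7, 9, 5]
r2 m[φ3→slip] = [5, 9, 7]
r2 m[φ4→sprk] = [9, 7, 8]
r2 m[φ4→fog] = [4, 9, 7]
r2 m[rain→φ0] = [3, 9, 9]
r2 m[rain→φ1] = [3, 8, 9]
r2 m[sprk→φ4] = [1, 1, 1]
r2 m[ice→φ2] = [1, 1, 1]
r2 m[cld→φ0] = [1, 1, 1]
r2 m[fog→φ3] = [4, 9, 7]
r2 m[fog→φ4] = [7, 9, 5]
r2 m[slip→φ1] = [40, 27, 56]
r2 m[slip→φ2] = [40, 45, 63]
r2 m[slip→φ3] = [64, 15, 72]
r3 m[φ0→rain] = [3, 8, 9]
r3 m[φ0→cld] = [81, 72, 81]
r3 m[φ1→rain] = [81, 504, 504]
r3 m[φ1→slip] = [64, 45, 81]
r3 m[φ2→ice] = [504, 320, 200]
r3 m[φ2→slip] = [8, 3, 8]
r3 m[φ3→fog] = [504, 432, 320]
r3 m[φ3→slip] = [35, 81, 54]
r3 m[φ4→sprk] = [81, 63, 72]
r3 m[φ4→fog] = [4, 9, 7]
r3 m[rain→φ0] = [3, 9, 9]
r3 m[rain→φ1] = [3, 8, 9]
r3 m[sprk→φ4] = [1, 1, 1]
r3 m[ice→φ2] = [1, 1, 1]
r3 m[cld→φ0] = [1, 1, 1]
r3 m[fog→φ3] = [4, 9, 7]
r3 m[fog→φ4] = [7, 9, 5]
r3 m[slip→φ1] = [40, 27, 56]
r3 m[slip→φ2] = [40, 45, 63]
r3 m[slip→φ3] = [64, 15, 72]
r4 m[φ0→rain] = [3, 8, 9]
r4 m[φ0→cld] = [81, 72, 81]
r4 m[φ1→rain] = [81, 504, 504]
r4 m[φ1→slip] = [64, 45, 81]
r4 m[φ2→ice] = [504, 320, 200]
r4 m[φ2→slip] = [8, 3, 8]
r4 m[φ3→fog] = [504, 432, 320]
r4 m[φ3→slip] = [35, 81, 54]
r4 m[φ4→sprk] = [81, 63, 72]
r4 m[φ4→fog] = [4, 9, 7]
r4 m[rain→φ0] = [81, 504, 504]
r4 m[rain→φ1] = [3, 8, 9]
r4 m[sprk→φ4] = [1, 1, 1]
r4 m[ice→φ2] = [1, 1, 1]
r4 m[cld→φ0] = [1, 1, 1]
r4 m[fog→φ3] = [4, 9, 7]
r4 m[fog→φ4] = [504, 432, 320]
r4 m[slip→φ1] = [280, 243, 432]
r4 m[slip→φ2] = [2240, 3645, 4374]
r4 m[slip→φ3] = [512, 135, 648]
r5 m[φ0→rain] = [3, 8, 9]
r5 m[φ0→cld] = [4536, 4032, 4536]
r5 m[φ1→rain] = [729, 3888, 3888]
r5 m[φ1→slip] = [64, 45, 81]
r5 m[φ2→ice] = [34992, 17920, 11200]
r5 m[φ2→slip] = [8, 3, 8]
r5 m[φ3→fog] = [4536, 3888, 2560]
r5 m[φ3→slip] = [35, 81, 54]
r5 m[φ4→sprk] = [3888, 3024, 3456]
r5 m[φ4→fog] = [4, 9, 7]
r5 m[rain→φ0] = [81, 504, 504]
r5 m[rain→φ1] = [3, 8, 9]
r5 m[sprk→φ4] = [1, 1, 1]
r5 m[ice→φ2] = [1, 1, 1]
r5 m[cld→φ0] = [1, 1, 1]
r5 m[fog→φ3] = [4, 9, 7]
r5 m[fog→φ4] = [504, 432, 320]
r5 m[slip→φ1] = [280, 243, 432]
r5 m[slip→φ2] = [2240, 3645, 4374]
r5 m[slip→φ3] = [512, 135, 648]
r6 m[φ0→rain] = [3, 8, 9]
r6 m[φ0→cld] = [4536, 4032, 4536]
r6 m[φ1→rain] = [729, 3888, 3888]
r6 m[φ1→slip] = [64, 45, 81]
r6 m[φ2→ice] = [34992, 17920, 11200]
r6 m[φ2→slip] = [8, 3, 8]
r6 m[φ3→fog] = [4536, 3888, 2560]
r6 m[φ3→slip] = [35, 81, 54]
r6 m[φ4→sprk] = [3888, 3024, 3456]
r6 m[φ4→fog] = [4, 9, 7]
r6 m[rain→φ0] = [729, 3888, 3888]
r6 m[rain→φ1] = [3, 8, 9]
r6 m[sprk→φ4] = [1, 1, 1]
r6 m[ice→φ2] = [1, 1, 1]
r6 m[cld→φ0] = [1, 1, 1]
r6 m[fog→φ3] = [4, 9, 7]
r6 m[fog→φ4] = [4536, 3888, 2560]
r6 m[slip→φ1] = [280, 243, 432]
r6 m[slip→φ2] = [2240, 3645, 4374]
r6 m[slip→φ3] = [512, 135, 648]
r7 m[φ0→rain] = [3, 8, 9]
r7 m[φ0→cld] = [34992, 31104, 34992]
r7 m[φ1→rain] = [729, 3888, 3888]
r7 m[φ1→slip] = [64, 45, 81]
r7 m[φ2→ice] = [34992, 17920, 11200]
r7 m[φ2→slip] = [8, 3, 8]
r7 m[φ3→fog] = [4536, 3888, 2560]
r7 m[φ3→slip] = [35, 81, 54]
r7 m[φ4→sprk] = [34992, 27216, 31104]
r7 m[φ4→fog] = [4, 9, 7]
r7 m[rain→φ0] = [729, 3888, 3888]
r7 m[rain→φ1] = [3, 8, 9]
r7 m[sprk→φ4] = [1, 1, 1]
r7 m[ice→φ2] = [1, 1, 1]
r7 m[cld→φ0] = [1, 1, 1]
r7 m[fog→φ3] = [4, 9, 7]
r7 m[fog→φ4] = [4536, 3888, 2560]
r7 m[slip→φ1] = [280, 243, 432]
r7 m[slip→φ2] = [2240, 3645, 4374]
r7 m[slip→φ3] = [512, 135, 648]
r8 m[φ0→rain] = [3, 8, 9]
r8 m[φ0→cld] = [34992, 31104, 34992]
r8 m[φ1→rain] = [729, 3888, 3888]
r8 m[φ1→slip] = [64, 45, 81]
r8 m[φ2→ice] = [34992, 17920, 11200]
r8 m[φ2→slip] = [8, 3, 8]
r8 m[φ3→fog] = [4536, 3888, 2560]
r8 m[φ3→slip] = [35, 81, 54]
r8 m[φ4→sprk] = [34992, 27216, 31104]
r8 m[φ4→fog] = [4, 9, 7]
r8 m[rain→φ0] = [729, 3888, 3888]
r8 m[rain→φ1] = [3, 8, 9]
r8 m[sprk→φ4] = [1, 1, 1]
r8 m[ice→φ2] = [1, 1, 1]
r8 m[cld→φ0] = [1, 1, 1]
r8 m[fog→φ3] = [4, 9, 7]
r8 m[fog→φ4] = [4536, 3888, 2560]
r8 m[slip→φ1] = [280, 243, 432]
r8 m[slip→φ2] = [2240, 3645, 4374]
r8 m[slip→φ3] = [512, 135, 648]
fixed point reached at round 8
traceback from rain: (rain=2, sprk=0, ice=0, cld=0, fog=1, slip=2), score=34992

assignment: (rain=2, sprk=0, ice=0, cld=0, fog=1, slip=2); score = 34992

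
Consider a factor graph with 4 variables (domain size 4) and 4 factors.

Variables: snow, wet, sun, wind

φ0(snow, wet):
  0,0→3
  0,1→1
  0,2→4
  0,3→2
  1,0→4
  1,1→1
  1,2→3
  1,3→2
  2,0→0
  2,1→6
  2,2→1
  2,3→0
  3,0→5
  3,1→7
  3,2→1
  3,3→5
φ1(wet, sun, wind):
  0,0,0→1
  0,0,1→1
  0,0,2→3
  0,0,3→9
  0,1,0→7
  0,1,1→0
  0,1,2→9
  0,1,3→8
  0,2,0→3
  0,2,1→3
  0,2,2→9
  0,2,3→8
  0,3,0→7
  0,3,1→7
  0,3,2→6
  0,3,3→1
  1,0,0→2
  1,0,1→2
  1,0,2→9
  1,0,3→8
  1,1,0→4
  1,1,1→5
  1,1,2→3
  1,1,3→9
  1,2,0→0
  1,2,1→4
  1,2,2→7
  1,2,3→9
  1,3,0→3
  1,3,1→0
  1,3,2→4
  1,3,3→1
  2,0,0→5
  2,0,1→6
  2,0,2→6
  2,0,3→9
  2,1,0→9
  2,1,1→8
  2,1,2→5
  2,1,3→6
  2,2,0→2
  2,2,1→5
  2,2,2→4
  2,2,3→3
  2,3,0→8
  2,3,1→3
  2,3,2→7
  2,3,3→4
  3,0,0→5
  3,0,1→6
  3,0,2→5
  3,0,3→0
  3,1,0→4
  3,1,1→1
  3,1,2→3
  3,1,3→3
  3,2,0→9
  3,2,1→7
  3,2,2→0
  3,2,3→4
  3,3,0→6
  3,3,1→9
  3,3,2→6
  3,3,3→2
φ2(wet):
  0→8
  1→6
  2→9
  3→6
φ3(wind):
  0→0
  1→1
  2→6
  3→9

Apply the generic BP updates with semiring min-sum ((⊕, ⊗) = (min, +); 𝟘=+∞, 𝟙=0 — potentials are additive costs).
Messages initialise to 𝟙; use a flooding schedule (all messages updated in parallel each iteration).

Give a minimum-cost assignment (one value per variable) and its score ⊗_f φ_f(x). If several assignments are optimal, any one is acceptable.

assignment: (snow=0, wet=1, sun=2, wind=0); score = 7

init: all messages = 𝟙 over 4 values
r1 m[φ0→snow] = [1, 1, 0, 1]
r1 m[φ0→wet] = [0, 1, 1, 0]
r1 m[φ1→wet] = [0, 0, 2, 0]
r1 m[φ1→sun] = [0, 0, 0, 0]
r1 m[φ1→wind] = [0, 0, 0, 0]
r1 m[φ2→wet] = [8, 6, 9, 6]
r1 m[φ3→wind] = [0, 1, 6, 9]
r1 m[snow→φ0] = [0, 0, 0, 0]
r1 m[wet→φ0] = [0, 0, 0, 0]
r1 m[wet→φ1] = [0, 0, 0, 0]
r1 m[wet→φ2] = [0, 0, 0, 0]
r1 m[sun→φ1] = [0, 0, 0, 0]
r1 m[wind→φ1] = [0, 0, 0, 0]
r1 m[wind→φ3] = [0, 0, 0, 0]
r2 m[φ0→snow] = [1, 1, 0, 1]
r2 m[φ0→wet] = [0, 1, 1, 0]
r2 m[φ1→wet] = [0, 0, 2, 0]
r2 m[φ1→sun] = [0, 0, 0, 0]
r2 m[φ1→wind] = [0, 0, 0, 0]
r2 m[φ2→wet] = [8, 6, 9, 6]
r2 m[φ3→wind] = [0, 1, 6, 9]
r2 m[snow→φ0] = [0, 0, 0, 0]
r2 m[wet→φ0] = [8, 6, 11, 6]
r2 m[wet→φ1] = [8, 7, 10, 6]
r2 m[wet→φ2] = [0, 1, 3, 0]
r2 m[sun→φ1] = [0, 0, 0, 0]
r2 m[wind→φ1] = [0, 1, 6, 9]
r2 m[wind→φ3] = [0, 0, 0, 0]
r3 m[φ0→snow] = [7, 7, 6, 11]
r3 m[φ0→wet] = [0, 1, 1, 0]
r3 m[φ1→wet] = [1, 0, 2, 2]
r3 m[φ1→sun] = [9, 8, 7, 8]
r3 m[φ1→wind] = [7, 7, 6, 6]
r3 m[φ2→wet] = [8, 6, 9, 6]
r3 m[φ3→wind] = [0, 1, 6, 9]
r3 m[snow→φ0] = [0, 0, 0, 0]
r3 m[wet→φ0] = [8, 6, 11, 6]
r3 m[wet→φ1] = [8, 7, 10, 6]
r3 m[wet→φ2] = [0, 1, 3, 0]
r3 m[sun→φ1] = [0, 0, 0, 0]
r3 m[wind→φ1] = [0, 1, 6, 9]
r3 m[wind→φ3] = [0, 0, 0, 0]
r4 m[φ0→snow] = [7, 7, 6, 11]
r4 m[φ0→wet] = [0, 1, 1, 0]
r4 m[φ1→wet] = [1, 0, 2, 2]
r4 m[φ1→sun] = [9, 8, 7, 8]
r4 m[φ1→wind] = [7, 7, 6, 6]
r4 m[φ2→wet] = [8, 6, 9, 6]
r4 m[φ3→wind] = [0, 1, 6, 9]
r4 m[snow→φ0] = [0, 0, 0, 0]
r4 m[wet→φ0] = [9, 6, 11, 8]
r4 m[wet→φ1] = [8, 7, 10, 6]
r4 m[wet→φ2] = [1, 1, 3, 2]
r4 m[sun→φ1] = [0, 0, 0, 0]
r4 m[wind→φ1] = [0, 1, 6, 9]
r4 m[wind→φ3] = [7, 7, 6, 6]
r5 m[φ0→snow] = [7, 7, 8, 12]
r5 m[φ0→wet] = [0, 1, 1, 0]
r5 m[φ1→wet] = [1, 0, 2, 2]
r5 m[φ1→sun] = [9, 8, 7, 8]
r5 m[φ1→wind] = [7, 7, 6, 6]
r5 m[φ2→wet] = [8, 6, 9, 6]
r5 m[φ3→wind] = [0, 1, 6, 9]
r5 m[snow→φ0] = [0, 0, 0, 0]
r5 m[wet→φ0] = [9, 6, 11, 8]
r5 m[wet→φ1] = [8, 7, 10, 6]
r5 m[wet→φ2] = [1, 1, 3, 2]
r5 m[sun→φ1] = [0, 0, 0, 0]
r5 m[wind→φ1] = [0, 1, 6, 9]
r5 m[wind→φ3] = [7, 7, 6, 6]
r6 m[φ0→snow] = [7, 7, 8, 12]
r6 m[φ0→wet] = [0, 1, 1, 0]
r6 m[φ1→wet] = [1, 0, 2, 2]
r6 m[φ1→sun] = [9, 8, 7, 8]
r6 m[φ1→wind] = [7, 7, 6, 6]
r6 m[φ2→wet] = [8, 6, 9, 6]
r6 m[φ3→wind] = [0, 1, 6, 9]
r6 m[snow→φ0] = [0, 0, 0, 0]
r6 m[wet→φ0] = [9, 6, 11, 8]
r6 m[wet→φ1] = [8, 7, 10, 6]
r6 m[wet→φ2] = [1, 1, 3, 2]
r6 m[sun→φ1] = [0, 0, 0, 0]
r6 m[wind→φ1] = [0, 1, 6, 9]
r6 m[wind→φ3] = [7, 7, 6, 6]
fixed point reached at round 6
traceback from snow: (snow=0, wet=1, sun=2, wind=0), score=7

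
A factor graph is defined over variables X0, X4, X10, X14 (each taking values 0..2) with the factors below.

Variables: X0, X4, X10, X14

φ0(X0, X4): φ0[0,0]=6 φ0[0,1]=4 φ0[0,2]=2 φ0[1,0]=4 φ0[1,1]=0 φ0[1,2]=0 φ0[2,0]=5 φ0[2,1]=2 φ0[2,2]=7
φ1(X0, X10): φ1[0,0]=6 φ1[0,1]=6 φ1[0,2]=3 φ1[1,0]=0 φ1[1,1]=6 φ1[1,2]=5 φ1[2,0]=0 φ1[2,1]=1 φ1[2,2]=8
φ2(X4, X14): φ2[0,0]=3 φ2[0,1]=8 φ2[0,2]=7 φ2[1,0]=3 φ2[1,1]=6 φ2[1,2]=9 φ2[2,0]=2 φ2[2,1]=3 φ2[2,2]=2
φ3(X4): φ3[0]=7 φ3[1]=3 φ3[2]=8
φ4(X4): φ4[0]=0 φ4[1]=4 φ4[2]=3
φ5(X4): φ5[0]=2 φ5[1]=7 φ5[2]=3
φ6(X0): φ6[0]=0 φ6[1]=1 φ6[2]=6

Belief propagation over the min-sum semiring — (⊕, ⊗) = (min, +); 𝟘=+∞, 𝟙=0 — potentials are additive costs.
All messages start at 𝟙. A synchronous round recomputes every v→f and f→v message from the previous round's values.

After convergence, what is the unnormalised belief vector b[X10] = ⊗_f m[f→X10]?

init: all messages = 𝟙 over 3 values
r1 m[φ0→X0] = [2, 0, 2]
r1 m[φ0→X4] = [4, 0, 0]
r1 m[φ1→X0] = [3, 0, 0]
r1 m[φ1→X10] = [0, 1, 3]
r1 m[φ2→X4] = [3, 3, 2]
r1 m[φ2→X14] = [2, 3, 2]
r1 m[φ3→X4] = [7, 3, 8]
r1 m[φ4→X4] = [0, 4, 3]
r1 m[φ5→X4] = [2, 7, 3]
r1 m[φ6→X0] = [0, 1, 6]
r1 m[X0→φ0] = [0, 0, 0]
r1 m[X0→φ1] = [0, 0, 0]
r1 m[X0→φ6] = [0, 0, 0]
r1 m[X4→φ0] = [0, 0, 0]
r1 m[X4→φ2] = [0, 0, 0]
r1 m[X4→φ3] = [0, 0, 0]
r1 m[X4→φ4] = [0, 0, 0]
r1 m[X4→φ5] = [0, 0, 0]
r1 m[X10→φ1] = [0, 0, 0]
r1 m[X14→φ2] = [0, 0, 0]
r2 m[φ0→X0] = [2, 0, 2]
r2 m[φ0→X4] = [4, 0, 0]
r2 m[φ1→X0] = [3, 0, 0]
r2 m[φ1→X10] = [0, 1, 3]
r2 m[φ2→X4] = [3, 3, 2]
r2 m[φ2→X14] = [2, 3, 2]
r2 m[φ3→X4] = [7, 3, 8]
r2 m[φ4→X4] = [0, 4, 3]
r2 m[φ5→X4] = [2, 7, 3]
r2 m[φ6→X0] = [0, 1, 6]
r2 m[X0→φ0] = [3, 1, 6]
r2 m[X0→φ1] = [2, 1, 8]
r2 m[X0→φ6] = [5, 0, 2]
r2 m[X4→φ0] = [12, 17, 16]
r2 m[X4→φ2] = [13, 14, 14]
r2 m[X4→φ3] = [9, 14, 8]
r2 m[X4→φ4] = [16, 13, 13]
r2 m[X4→φ5] = [14, 10, 13]
r2 m[X10→φ1] = [0, 0, 0]
r2 m[X14→φ2] = [0, 0, 0]
r3 m[φ0→X0] = [18, 16, 17]
r3 m[φ0→X4] = [5, 1, 1]
r3 m[φ1→X0] = [3, 0, 0]
r3 m[φ1→X10] = [1, 7, 5]
r3 m[φ2→X4] = [3, 3, 2]
r3 m[φ2→X14] = [16, 17, 16]
r3 m[φ3→X4] = [7, 3, 8]
r3 m[φ4→X4] = [0, 4, 3]
r3 m[φ5→X4] = [2, 7, 3]
r3 m[φ6→X0] = [0, 1, 6]
r3 m[X0→φ0] = [3, 1, 6]
r3 m[X0→φ1] = [2, 1, 8]
r3 m[X0→φ6] = [5, 0, 2]
r3 m[X4→φ0] = [12, 17, 16]
r3 m[X4→φ2] = [13, 14, 14]
r3 m[X4→φ3] = [9, 14, 8]
r3 m[X4→φ4] = [16, 13, 13]
r3 m[X4→φ5] = [14, 10, 13]
r3 m[X10→φ1] = [0, 0, 0]
r3 m[X14→φ2] = [0, 0, 0]
r4 m[φ0→X0] = [18, 16, 17]
r4 m[φ0→X4] = [5, 1, 1]
r4 m[φ1→X0] = [3, 0, 0]
r4 m[φ1→X10] = [1, 7, 5]
r4 m[φ2→X4] = [3, 3, 2]
r4 m[φ2→X14] = [16, 17, 16]
r4 m[φ3→X4] = [7, 3, 8]
r4 m[φ4→X4] = [0, 4, 3]
r4 m[φ5→X4] = [2, 7, 3]
r4 m[φ6→X0] = [0, 1, 6]
r4 m[X0→φ0] = [3, 1, 6]
r4 m[X0→φ1] = [18, 17, 23]
r4 m[X0→φ6] = [21, 16, 17]
r4 m[X4→φ0] = [12, 17, 16]
r4 m[X4→φ2] = [14, 15, 15]
r4 m[X4→φ3] = [10, 15, 9]
r4 m[X4→φ4] = [17, 14, 14]
r4 m[X4→φ5] = [15, 11, 14]
r4 m[X10→φ1] = [0, 0, 0]
r4 m[X14→φ2] = [0, 0, 0]
r5 m[φ0→X0] = [18, 16, 17]
r5 m[φ0→X4] = [5, 1, 1]
r5 m[φ1→X0] = [3, 0, 0]
r5 m[φ1→X10] = [17, 23, 21]
r5 m[φ2→X4] = [3, 3, 2]
r5 m[φ2→X14] = [17, 18, 17]
r5 m[φ3→X4] = [7, 3, 8]
r5 m[φ4→X4] = [0, 4, 3]
r5 m[φ5→X4] = [2, 7, 3]
r5 m[φ6→X0] = [0, 1, 6]
r5 m[X0→φ0] = [3, 1, 6]
r5 m[X0→φ1] = [18, 17, 23]
r5 m[X0→φ6] = [21, 16, 17]
r5 m[X4→φ0] = [12, 17, 16]
r5 m[X4→φ2] = [14, 15, 15]
r5 m[X4→φ3] = [10, 15, 9]
r5 m[X4→φ4] = [17, 14, 14]
r5 m[X4→φ5] = [15, 11, 14]
r5 m[X10→φ1] = [0, 0, 0]
r5 m[X14→φ2] = [0, 0, 0]
r6 m[φ0→X0] = [18, 16, 17]
r6 m[φ0→X4] = [5, 1, 1]
r6 m[φ1→X0] = [3, 0, 0]
r6 m[φ1→X10] = [17, 23, 21]
r6 m[φ2→X4] = [3, 3, 2]
r6 m[φ2→X14] = [17, 18, 17]
r6 m[φ3→X4] = [7, 3, 8]
r6 m[φ4→X4] = [0, 4, 3]
r6 m[φ5→X4] = [2, 7, 3]
r6 m[φ6→X0] = [0, 1, 6]
r6 m[X0→φ0] = [3, 1, 6]
r6 m[X0→φ1] = [18, 17, 23]
r6 m[X0→φ6] = [21, 16, 17]
r6 m[X4→φ0] = [12, 17, 16]
r6 m[X4→φ2] = [14, 15, 15]
r6 m[X4→φ3] = [10, 15, 9]
r6 m[X4→φ4] = [17, 14, 14]
r6 m[X4→φ5] = [15, 11, 14]
r6 m[X10→φ1] = [0, 0, 0]
r6 m[X14→φ2] = [0, 0, 0]
fixed point reached at round 6
b[X10] = ⊗ incoming = [17, 23, 21]

b[X10] = [17, 23, 21]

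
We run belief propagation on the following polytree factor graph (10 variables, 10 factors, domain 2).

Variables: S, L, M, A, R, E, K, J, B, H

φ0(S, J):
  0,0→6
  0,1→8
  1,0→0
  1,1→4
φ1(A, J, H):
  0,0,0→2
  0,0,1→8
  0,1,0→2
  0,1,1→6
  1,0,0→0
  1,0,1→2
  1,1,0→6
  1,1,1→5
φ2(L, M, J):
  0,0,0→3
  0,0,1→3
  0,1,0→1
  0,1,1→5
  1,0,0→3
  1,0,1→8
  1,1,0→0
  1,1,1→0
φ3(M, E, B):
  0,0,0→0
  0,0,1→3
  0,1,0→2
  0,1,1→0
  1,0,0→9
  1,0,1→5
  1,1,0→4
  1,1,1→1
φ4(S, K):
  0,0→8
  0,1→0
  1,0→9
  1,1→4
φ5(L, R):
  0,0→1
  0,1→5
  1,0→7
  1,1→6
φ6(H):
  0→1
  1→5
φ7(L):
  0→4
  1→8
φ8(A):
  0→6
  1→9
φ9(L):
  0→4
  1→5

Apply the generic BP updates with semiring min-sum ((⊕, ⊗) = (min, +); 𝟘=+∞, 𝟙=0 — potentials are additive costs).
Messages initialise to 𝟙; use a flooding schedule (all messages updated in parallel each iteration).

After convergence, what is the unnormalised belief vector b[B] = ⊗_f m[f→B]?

init: all messages = 𝟙 over 2 values
r1 m[φ0→S] = [6, 0]
r1 m[φ0→J] = [0, 4]
r1 m[φ1→A] = [2, 0]
r1 m[φ1→J] = [0, 2]
r1 m[φ1→H] = [0, 2]
r1 m[φ2→L] = [1, 0]
r1 m[φ2→M] = [3, 0]
r1 m[φ2→J] = [0, 0]
r1 m[φ3→M] = [0, 1]
r1 m[φ3→E] = [0, 0]
r1 m[φ3→B] = [0, 0]
r1 m[φ4→S] = [0, 4]
r1 m[φ4→K] = [8, 0]
r1 m[φ5→L] = [1, 6]
r1 m[φ5→R] = [1, 5]
r1 m[φ6→H] = [1, 5]
r1 m[φ7→L] = [4, 8]
r1 m[φ8→A] = [6, 9]
r1 m[φ9→L] = [4, 5]
r1 m[S→φ0] = [0, 0]
r1 m[S→φ4] = [0, 0]
r1 m[L→φ2] = [0, 0]
r1 m[L→φ5] = [0, 0]
r1 m[L→φ7] = [0, 0]
r1 m[L→φ9] = [0, 0]
r1 m[M→φ2] = [0, 0]
r1 m[M→φ3] = [0, 0]
r1 m[A→φ1] = [0, 0]
r1 m[A→φ8] = [0, 0]
r1 m[R→φ5] = [0, 0]
r1 m[E→φ3] = [0, 0]
r1 m[K→φ4] = [0, 0]
r1 m[J→φ0] = [0, 0]
r1 m[J→φ1] = [0, 0]
r1 m[J→φ2] = [0, 0]
r1 m[B→φ3] = [0, 0]
r1 m[H→φ1] = [0, 0]
r1 m[H→φ6] = [0, 0]
r2 m[φ0→S] = [6, 0]
r2 m[φ0→J] = [0, 4]
r2 m[φ1→A] = [2, 0]
r2 m[φ1→J] = [0, 2]
r2 m[φ1→H] = [0, 2]
r2 m[φ2→L] = [1, 0]
r2 m[φ2→M] = [3, 0]
r2 m[φ2→J] = [0, 0]
r2 m[φ3→M] = [0, 1]
r2 m[φ3→E] = [0, 0]
r2 m[φ3→B] = [0, 0]
r2 m[φ4→S] = [0, 4]
r2 m[φ4→K] = [8, 0]
r2 m[φ5→L] = [1, 6]
r2 m[φ5→R] = [1, 5]
r2 m[φ6→H] = [1, 5]
r2 m[φ7→L] = [4, 8]
r2 m[φ8→A] = [6, 9]
r2 m[φ9→L] = [4, 5]
r2 m[S→φ0] = [0, 4]
r2 m[S→φ4] = [6, 0]
r2 m[L→φ2] = [9, 19]
r2 m[L→φ5] = [9, 13]
r2 m[L→φ7] = [6, 11]
r2 m[L→φ9] = [6, 14]
r2 m[M→φ2] = [0, 1]
r2 m[M→φ3] = [3, 0]
r2 m[A→φ1] = [6, 9]
r2 m[A→φ8] = [2, 0]
r2 m[R→φ5] = [0, 0]
r2 m[E→φ3] = [0, 0]
r2 m[K→φ4] = [0, 0]
r2 m[J→φ0] = [0, 2]
r2 m[J→φ1] = [0, 4]
r2 m[J→φ2] = [0, 6]
r2 m[B→φ3] = [0, 0]
r2 m[H→φ1] = [1, 5]
r2 m[H→φ6] = [0, 2]
r3 m[φ0→S] = [6, 0]
r3 m[φ0→J] = [4, 8]
r3 m[φ1→A] = [3, 1]
r3 m[φ1→J] = [9, 9]
r3 m[φ1→H] = [8, 11]
r3 m[φ2→L] = [2, 1]
r3 m[φ2→M] = [12, 10]
r3 m[φ2→J] = [11, 12]
r3 m[φ3→M] = [0, 1]
r3 m[φ3→E] = [3, 1]
r3 m[φ3→B] = [3, 1]
r3 m[φ4→S] = [0, 4]
r3 m[φ4→K] = [9, 4]
r3 m[φ5→L] = [1, 6]
r3 m[φ5→R] = [10, 14]
r3 m[φ6→H] = [1, 5]
r3 m[φ7→L] = [4, 8]
r3 m[φ8→A] = [6, 9]
r3 m[φ9→L] = [4, 5]
r3 m[S→φ0] = [0, 4]
r3 m[S→φ4] = [6, 0]
r3 m[L→φ2] = [9, 19]
r3 m[L→φ5] = [9, 13]
r3 m[L→φ7] = [6, 11]
r3 m[L→φ9] = [6, 14]
r3 m[M→φ2] = [0, 1]
r3 m[M→φ3] = [3, 0]
r3 m[A→φ1] = [6, 9]
r3 m[A→φ8] = [2, 0]
r3 m[R→φ5] = [0, 0]
r3 m[E→φ3] = [0, 0]
r3 m[K→φ4] = [0, 0]
r3 m[J→φ0] = [0, 2]
r3 m[J→φ1] = [0, 4]
r3 m[J→φ2] = [0, 6]
r3 m[B→φ3] = [0, 0]
r3 m[H→φ1] = [1, 5]
r3 m[H→φ6] = [0, 2]
r4 m[φ0→S] = [6, 0]
r4 m[φ0→J] = [4, 8]
r4 m[φ1→A] = [3, 1]
r4 m[φ1→J] = [9, 9]
r4 m[φ1→H] = [8, 11]
r4 m[φ2→L] = [2, 1]
r4 m[φ2→M] = [12, 10]
r4 m[φ2→J] = [11, 12]
r4 m[φ3→M] = [0, 1]
r4 m[φ3→E] = [3, 1]
r4 m[φ3→B] = [3, 1]
r4 m[φ4→S] = [0, 4]
r4 m[φ4→K] = [9, 4]
r4 m[φ5→L] = [1, 6]
r4 m[φ5→R] = [10, 14]
r4 m[φ6→H] = [1, 5]
r4 m[φ7→L] = [4, 8]
r4 m[φ8→A] = [6, 9]
r4 m[φ9→L] = [4, 5]
r4 m[S→φ0] = [0, 4]
r4 m[S→φ4] = [6, 0]
r4 m[L→φ2] = [9, 19]
r4 m[L→φ5] = [10, 14]
r4 m[L→φ7] = [7, 12]
r4 m[L→φ9] = [7, 15]
r4 m[M→φ2] = [0, 1]
r4 m[M→φ3] = [12, 10]
r4 m[A→φ1] = [6, 9]
r4 m[A→φ8] = [3, 1]
r4 m[R→φ5] = [0, 0]
r4 m[E→φ3] = [0, 0]
r4 m[K→φ4] = [0, 0]
r4 m[J→φ0] = [20, 21]
r4 m[J→φ1] = [15, 20]
r4 m[J→φ2] = [13, 17]
r4 m[B→φ3] = [0, 0]
r4 m[H→φ1] = [1, 5]
r4 m[H→φ6] = [8, 11]
r5 m[φ0→S] = [26, 20]
r5 m[φ0→J] = [4, 8]
r5 m[φ1→A] = [18, 16]
r5 m[φ1→J] = [9, 9]
r5 m[φ1→H] = [23, 26]
r5 m[φ2→L] = [15, 14]
r5 m[φ2→M] = [25, 23]
r5 m[φ2→J] = [11, 12]
r5 m[φ3→M] = [0, 1]
r5 m[φ3→E] = [12, 11]
r5 m[φ3→B] = [12, 11]
r5 m[φ4→S] = [0, 4]
r5 m[φ4→K] = [9, 4]
r5 m[φ5→L] = [1, 6]
r5 m[φ5→R] = [11, 15]
r5 m[φ6→H] = [1, 5]
r5 m[φ7→L] = [4, 8]
r5 m[φ8→A] = [6, 9]
r5 m[φ9→L] = [4, 5]
r5 m[S→φ0] = [0, 4]
r5 m[S→φ4] = [6, 0]
r5 m[L→φ2] = [9, 19]
r5 m[L→φ5] = [10, 14]
r5 m[L→φ7] = [7, 12]
r5 m[L→φ9] = [7, 15]
r5 m[M→φ2] = [0, 1]
r5 m[M→φ3] = [12, 10]
r5 m[A→φ1] = [6, 9]
r5 m[A→φ8] = [3, 1]
r5 m[R→φ5] = [0, 0]
r5 m[E→φ3] = [0, 0]
r5 m[K→φ4] = [0, 0]
r5 m[J→φ0] = [20, 21]
r5 m[J→φ1] = [15, 20]
r5 m[J→φ2] = [13, 17]
r5 m[B→φ3] = [0, 0]
r5 m[H→φ1] = [1, 5]
r5 m[H→φ6] = [8, 11]
r6 m[φ0→S] = [26, 20]
r6 m[φ0→J] = [4, 8]
r6 m[φ1→A] = [18, 16]
r6 m[φ1→J] = [9, 9]
r6 m[φ1→H] = [23, 26]
r6 m[φ2→L] = [15, 14]
r6 m[φ2→M] = [25, 23]
r6 m[φ2→J] = [11, 12]
r6 m[φ3→M] = [0, 1]
r6 m[φ3→E] = [12, 11]
r6 m[φ3→B] = [12, 11]
r6 m[φ4→S] = [0, 4]
r6 m[φ4→K] = [9, 4]
r6 m[φ5→L] = [1, 6]
r6 m[φ5→R] = [11, 15]
r6 m[φ6→H] = [1, 5]
r6 m[φ7→L] = [4, 8]
r6 m[φ8→A] = [6, 9]
r6 m[φ9→L] = [4, 5]
r6 m[S→φ0] = [0, 4]
r6 m[S→φ4] = [26, 20]
r6 m[L→φ2] = [9, 19]
r6 m[L→φ5] = [23, 27]
r6 m[L→φ7] = [20, 25]
r6 m[L→φ9] = [20, 28]
r6 m[M→φ2] = [0, 1]
r6 m[M→φ3] = [25, 23]
r6 m[A→φ1] = [6, 9]
r6 m[A→φ8] = [18, 16]
r6 m[R→φ5] = [0, 0]
r6 m[E→φ3] = [0, 0]
r6 m[K→φ4] = [0, 0]
r6 m[J→φ0] = [20, 21]
r6 m[J→φ1] = [15, 20]
r6 m[J→φ2] = [13, 17]
r6 m[B→φ3] = [0, 0]
r6 m[H→φ1] = [1, 5]
r6 m[H→φ6] = [23, 26]
r7 m[φ0→S] = [26, 20]
r7 m[φ0→J] = [4, 8]
r7 m[φ1→A] = [18, 16]
r7 m[φ1→J] = [9, 9]
r7 m[φ1→H] = [23, 26]
r7 m[φ2→L] = [15, 14]
r7 m[φ2→M] = [25, 23]
r7 m[φ2→J] = [11, 12]
r7 m[φ3→M] = [0, 1]
r7 m[φ3→E] = [25, 24]
r7 m[φ3→B] = [25, 24]
r7 m[φ4→S] = [0, 4]
r7 m[φ4→K] = [29, 24]
r7 m[φ5→L] = [1, 6]
r7 m[φ5→R] = [24, 28]
r7 m[φ6→H] = [1, 5]
r7 m[φ7→L] = [4, 8]
r7 m[φ8→A] = [6, 9]
r7 m[φ9→L] = [4, 5]
r7 m[S→φ0] = [0, 4]
r7 m[S→φ4] = [26, 20]
r7 m[L→φ2] = [9, 19]
r7 m[L→φ5] = [23, 27]
r7 m[L→φ7] = [20, 25]
r7 m[L→φ9] = [20, 28]
r7 m[M→φ2] = [0, 1]
r7 m[M→φ3] = [25, 23]
r7 m[A→φ1] = [6, 9]
r7 m[A→φ8] = [18, 16]
r7 m[R→φ5] = [0, 0]
r7 m[E→φ3] = [0, 0]
r7 m[K→φ4] = [0, 0]
r7 m[J→φ0] = [20, 21]
r7 m[J→φ1] = [15, 20]
r7 m[J→φ2] = [13, 17]
r7 m[B→φ3] = [0, 0]
r7 m[H→φ1] = [1, 5]
r7 m[H→φ6] = [23, 26]
r8 m[φ0→S] = [26, 20]
r8 m[φ0→J] = [4, 8]
r8 m[φ1→A] = [18, 16]
r8 m[φ1→J] = [9, 9]
r8 m[φ1→H] = [23, 26]
r8 m[φ2→L] = [15, 14]
r8 m[φ2→M] = [25, 23]
r8 m[φ2→J] = [11, 12]
r8 m[φ3→M] = [0, 1]
r8 m[φ3→E] = [25, 24]
r8 m[φ3→B] = [25, 24]
r8 m[φ4→S] = [0, 4]
r8 m[φ4→K] = [29, 24]
r8 m[φ5→L] = [1, 6]
r8 m[φ5→R] = [24, 28]
r8 m[φ6→H] = [1, 5]
r8 m[φ7→L] = [4, 8]
r8 m[φ8→A] = [6, 9]
r8 m[φ9→L] = [4, 5]
r8 m[S→φ0] = [0, 4]
r8 m[S→φ4] = [26, 20]
r8 m[L→φ2] = [9, 19]
r8 m[L→φ5] = [23, 27]
r8 m[L→φ7] = [20, 25]
r8 m[L→φ9] = [20, 28]
r8 m[M→φ2] = [0, 1]
r8 m[M→φ3] = [25, 23]
r8 m[A→φ1] = [6, 9]
r8 m[A→φ8] = [18, 16]
r8 m[R→φ5] = [0, 0]
r8 m[E→φ3] = [0, 0]
r8 m[K→φ4] = [0, 0]
r8 m[J→φ0] = [20, 21]
r8 m[J→φ1] = [15, 20]
r8 m[J→φ2] = [13, 17]
r8 m[B→φ3] = [0, 0]
r8 m[H→φ1] = [1, 5]
r8 m[H→φ6] = [23, 26]
fixed point reached at round 8
b[B] = ⊗ incoming = [25, 24]

b[B] = [25, 24]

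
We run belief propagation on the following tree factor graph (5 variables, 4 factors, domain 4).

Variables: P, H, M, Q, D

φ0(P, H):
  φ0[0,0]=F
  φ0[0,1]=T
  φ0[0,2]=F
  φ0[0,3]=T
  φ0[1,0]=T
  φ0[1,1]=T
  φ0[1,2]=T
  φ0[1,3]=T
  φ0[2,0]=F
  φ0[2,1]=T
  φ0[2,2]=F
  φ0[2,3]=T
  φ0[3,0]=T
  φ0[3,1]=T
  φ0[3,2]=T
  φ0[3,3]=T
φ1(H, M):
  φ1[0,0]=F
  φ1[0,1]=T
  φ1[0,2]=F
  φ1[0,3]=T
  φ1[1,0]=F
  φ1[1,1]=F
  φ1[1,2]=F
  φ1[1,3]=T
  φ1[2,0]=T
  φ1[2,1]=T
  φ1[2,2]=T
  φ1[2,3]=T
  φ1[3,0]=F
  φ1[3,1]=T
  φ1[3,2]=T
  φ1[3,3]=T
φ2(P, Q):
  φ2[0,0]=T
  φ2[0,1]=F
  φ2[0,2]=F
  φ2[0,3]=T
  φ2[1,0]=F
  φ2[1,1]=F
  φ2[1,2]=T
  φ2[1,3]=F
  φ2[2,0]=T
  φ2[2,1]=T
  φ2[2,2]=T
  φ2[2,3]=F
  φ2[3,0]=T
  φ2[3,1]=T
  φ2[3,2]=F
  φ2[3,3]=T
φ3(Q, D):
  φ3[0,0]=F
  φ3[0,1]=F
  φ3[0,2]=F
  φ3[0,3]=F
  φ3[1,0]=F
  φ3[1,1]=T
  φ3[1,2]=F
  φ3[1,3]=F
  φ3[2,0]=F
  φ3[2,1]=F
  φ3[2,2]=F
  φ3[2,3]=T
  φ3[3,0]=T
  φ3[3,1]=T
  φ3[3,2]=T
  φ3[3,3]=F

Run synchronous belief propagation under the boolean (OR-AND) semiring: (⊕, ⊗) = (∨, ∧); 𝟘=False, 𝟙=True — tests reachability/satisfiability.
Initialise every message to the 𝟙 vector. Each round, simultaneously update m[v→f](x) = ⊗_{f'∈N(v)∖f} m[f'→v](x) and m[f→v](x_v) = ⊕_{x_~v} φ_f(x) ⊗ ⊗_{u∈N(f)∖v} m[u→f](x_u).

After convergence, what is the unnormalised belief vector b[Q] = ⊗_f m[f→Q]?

init: all messages = 𝟙 over 4 values
r1 m[φ0→P] = [T, T, T, T]
r1 m[φ0→H] = [T, T, T, T]
r1 m[φ1→H] = [T, T, T, T]
r1 m[φ1→M] = [T, T, T, T]
r1 m[φ2→P] = [T, T, T, T]
r1 m[φ2→Q] = [T, T, T, T]
r1 m[φ3→Q] = [F, T, T, T]
r1 m[φ3→D] = [T, T, T, T]
r1 m[P→φ0] = [T, T, T, T]
r1 m[P→φ2] = [T, T, T, T]
r1 m[H→φ0] = [T, T, T, T]
r1 m[H→φ1] = [T, T, T, T]
r1 m[M→φ1] = [T, T, T, T]
r1 m[Q→φ2] = [T, T, T, T]
r1 m[Q→φ3] = [T, T, T, T]
r1 m[D→φ3] = [T, T, T, T]
r2 m[φ0→P] = [T, T, T, T]
r2 m[φ0→H] = [T, T, T, T]
r2 m[φ1→H] = [T, T, T, T]
r2 m[φ1→M] = [T, T, T, T]
r2 m[φ2→P] = [T, T, T, T]
r2 m[φ2→Q] = [T, T, T, T]
r2 m[φ3→Q] = [F, T, T, T]
r2 m[φ3→D] = [T, T, T, T]
r2 m[P→φ0] = [T, T, T, T]
r2 m[P→φ2] = [T, T, T, T]
r2 m[H→φ0] = [T, T, T, T]
r2 m[H→φ1] = [T, T, T, T]
r2 m[M→φ1] = [T, T, T, T]
r2 m[Q→φ2] = [F, T, T, T]
r2 m[Q→φ3] = [T, T, T, T]
r2 m[D→φ3] = [T, T, T, T]
r3 m[φ0→P] = [T, T, T, T]
r3 m[φ0→H] = [T, T, T, T]
r3 m[φ1→H] = [T, T, T, T]
r3 m[φ1→M] = [T, T, T, T]
r3 m[φ2→P] = [T, T, T, T]
r3 m[φ2→Q] = [T, T, T, T]
r3 m[φ3→Q] = [F, T, T, T]
r3 m[φ3→D] = [T, T, T, T]
r3 m[P→φ0] = [T, T, T, T]
r3 m[P→φ2] = [T, T, T, T]
r3 m[H→φ0] = [T, T, T, T]
r3 m[H→φ1] = [T, T, T, T]
r3 m[M→φ1] = [T, T, T, T]
r3 m[Q→φ2] = [F, T, T, T]
r3 m[Q→φ3] = [T, T, T, T]
r3 m[D→φ3] = [T, T, T, T]
fixed point reached at round 3
b[Q] = ⊗ incoming = [F, T, T, T]

b[Q] = [F, T, T, T]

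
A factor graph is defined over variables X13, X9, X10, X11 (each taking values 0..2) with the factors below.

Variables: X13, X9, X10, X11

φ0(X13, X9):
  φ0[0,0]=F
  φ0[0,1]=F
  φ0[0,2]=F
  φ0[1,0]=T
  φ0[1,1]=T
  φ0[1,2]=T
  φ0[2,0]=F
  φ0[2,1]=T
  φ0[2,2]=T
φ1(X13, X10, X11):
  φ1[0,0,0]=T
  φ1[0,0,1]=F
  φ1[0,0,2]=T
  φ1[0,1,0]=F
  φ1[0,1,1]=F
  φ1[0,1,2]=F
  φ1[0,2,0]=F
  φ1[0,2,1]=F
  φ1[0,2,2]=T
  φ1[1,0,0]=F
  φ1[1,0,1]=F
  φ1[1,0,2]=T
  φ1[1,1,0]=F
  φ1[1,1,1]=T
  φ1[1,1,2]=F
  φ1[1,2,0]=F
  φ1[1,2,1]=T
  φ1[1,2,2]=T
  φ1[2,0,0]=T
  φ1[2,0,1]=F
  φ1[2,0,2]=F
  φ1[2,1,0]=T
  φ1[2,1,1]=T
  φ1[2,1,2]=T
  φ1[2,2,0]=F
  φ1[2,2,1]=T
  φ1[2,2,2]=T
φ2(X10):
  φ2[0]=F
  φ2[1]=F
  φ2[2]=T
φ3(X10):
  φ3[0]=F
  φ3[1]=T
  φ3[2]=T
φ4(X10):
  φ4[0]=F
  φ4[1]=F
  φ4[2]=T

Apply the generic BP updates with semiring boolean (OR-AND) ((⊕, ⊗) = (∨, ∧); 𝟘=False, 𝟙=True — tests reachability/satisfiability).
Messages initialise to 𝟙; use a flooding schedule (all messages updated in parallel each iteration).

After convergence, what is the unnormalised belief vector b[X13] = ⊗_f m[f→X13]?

b[X13] = [F, T, T]

init: all messages = 𝟙 over 3 values
r1 m[φ0→X13] = [F, T, T]
r1 m[φ0→X9] = [T, T, T]
r1 m[φ1→X13] = [T, T, T]
r1 m[φ1→X10] = [T, T, T]
r1 m[φ1→X11] = [T, T, T]
r1 m[φ2→X10] = [F, F, T]
r1 m[φ3→X10] = [F, T, T]
r1 m[φ4→X10] = [F, F, T]
r1 m[X13→φ0] = [T, T, T]
r1 m[X13→φ1] = [T, T, T]
r1 m[X9→φ0] = [T, T, T]
r1 m[X10→φ1] = [T, T, T]
r1 m[X10→φ2] = [T, T, T]
r1 m[X10→φ3] = [T, T, T]
r1 m[X10→φ4] = [T, T, T]
r1 m[X11→φ1] = [T, T, T]
r2 m[φ0→X13] = [F, T, T]
r2 m[φ0→X9] = [T, T, T]
r2 m[φ1→X13] = [T, T, T]
r2 m[φ1→X10] = [T, T, T]
r2 m[φ1→X11] = [T, T, T]
r2 m[φ2→X10] = [F, F, T]
r2 m[φ3→X10] = [F, T, T]
r2 m[φ4→X10] = [F, F, T]
r2 m[X13→φ0] = [T, T, T]
r2 m[X13→φ1] = [F, T, T]
r2 m[X9→φ0] = [T, T, T]
r2 m[X10→φ1] = [F, F, T]
r2 m[X10→φ2] = [F, F, T]
r2 m[X10→φ3] = [F, F, T]
r2 m[X10→φ4] = [F, F, T]
r2 m[X11→φ1] = [T, T, T]
r3 m[φ0→X13] = [F, T, T]
r3 m[φ0→X9] = [T, T, T]
r3 m[φ1→X13] = [T, T, T]
r3 m[φ1→X10] = [T, T, T]
r3 m[φ1→X11] = [F, T, T]
r3 m[φ2→X10] = [F, F, T]
r3 m[φ3→X10] = [F, T, T]
r3 m[φ4→X10] = [F, F, T]
r3 m[X13→φ0] = [T, T, T]
r3 m[X13→φ1] = [F, T, T]
r3 m[X9→φ0] = [T, T, T]
r3 m[X10→φ1] = [F, F, T]
r3 m[X10→φ2] = [F, F, T]
r3 m[X10→φ3] = [F, F, T]
r3 m[X10→φ4] = [F, F, T]
r3 m[X11→φ1] = [T, T, T]
r4 m[φ0→X13] = [F, T, T]
r4 m[φ0→X9] = [T, T, T]
r4 m[φ1→X13] = [T, T, T]
r4 m[φ1→X10] = [T, T, T]
r4 m[φ1→X11] = [F, T, T]
r4 m[φ2→X10] = [F, F, T]
r4 m[φ3→X10] = [F, T, T]
r4 m[φ4→X10] = [F, F, T]
r4 m[X13→φ0] = [T, T, T]
r4 m[X13→φ1] = [F, T, T]
r4 m[X9→φ0] = [T, T, T]
r4 m[X10→φ1] = [F, F, T]
r4 m[X10→φ2] = [F, F, T]
r4 m[X10→φ3] = [F, F, T]
r4 m[X10→φ4] = [F, F, T]
r4 m[X11→φ1] = [T, T, T]
fixed point reached at round 4
b[X13] = ⊗ incoming = [F, T, T]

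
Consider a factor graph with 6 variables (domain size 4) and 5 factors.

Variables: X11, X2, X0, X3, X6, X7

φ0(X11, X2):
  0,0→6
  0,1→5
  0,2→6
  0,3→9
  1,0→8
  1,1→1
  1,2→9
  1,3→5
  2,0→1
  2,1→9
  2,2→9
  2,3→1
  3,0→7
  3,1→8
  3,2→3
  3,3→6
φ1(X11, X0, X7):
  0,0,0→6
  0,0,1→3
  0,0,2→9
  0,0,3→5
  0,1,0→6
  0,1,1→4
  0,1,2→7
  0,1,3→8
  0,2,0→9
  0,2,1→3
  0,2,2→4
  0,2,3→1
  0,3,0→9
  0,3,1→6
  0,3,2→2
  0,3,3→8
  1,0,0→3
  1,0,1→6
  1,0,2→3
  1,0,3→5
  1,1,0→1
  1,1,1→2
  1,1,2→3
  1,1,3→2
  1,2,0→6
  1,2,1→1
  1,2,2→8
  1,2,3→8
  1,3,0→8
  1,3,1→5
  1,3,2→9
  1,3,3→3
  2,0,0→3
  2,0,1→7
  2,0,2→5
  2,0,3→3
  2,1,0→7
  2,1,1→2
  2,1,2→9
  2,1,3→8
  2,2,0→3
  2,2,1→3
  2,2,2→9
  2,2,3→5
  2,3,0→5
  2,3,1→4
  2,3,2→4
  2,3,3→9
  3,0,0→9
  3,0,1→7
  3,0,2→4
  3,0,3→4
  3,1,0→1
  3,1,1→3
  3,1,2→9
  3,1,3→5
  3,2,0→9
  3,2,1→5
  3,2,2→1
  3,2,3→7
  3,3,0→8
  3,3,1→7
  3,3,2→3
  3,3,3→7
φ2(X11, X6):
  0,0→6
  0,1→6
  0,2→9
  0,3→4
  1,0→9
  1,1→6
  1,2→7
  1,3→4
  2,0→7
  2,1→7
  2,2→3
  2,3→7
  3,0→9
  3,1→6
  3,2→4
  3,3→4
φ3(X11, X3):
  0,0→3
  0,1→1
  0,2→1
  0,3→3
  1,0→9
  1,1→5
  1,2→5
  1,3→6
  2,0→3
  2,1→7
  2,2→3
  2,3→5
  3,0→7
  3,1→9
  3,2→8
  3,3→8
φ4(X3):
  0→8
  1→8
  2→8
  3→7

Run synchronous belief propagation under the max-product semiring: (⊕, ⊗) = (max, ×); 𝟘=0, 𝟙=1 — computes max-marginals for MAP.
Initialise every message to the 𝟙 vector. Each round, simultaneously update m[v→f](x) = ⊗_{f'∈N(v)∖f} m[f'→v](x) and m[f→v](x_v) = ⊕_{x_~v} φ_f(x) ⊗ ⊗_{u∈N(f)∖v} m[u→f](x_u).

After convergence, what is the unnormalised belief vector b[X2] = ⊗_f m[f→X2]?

b[X2] = [46656, 46656, 52488, 34992]

init: all messages = 𝟙 over 4 values
r1 m[φ0→X11] = [9, 9, 9, 8]
r1 m[φ0→X2] = [8, 9, 9, 9]
r1 m[φ1→X11] = [9, 9, 9, 9]
r1 m[φ1→X0] = [9, 9, 9, 9]
r1 m[φ1→X7] = [9, 7, 9, 9]
r1 m[φ2→X11] = [9, 9, 7, 9]
r1 m[φ2→X6] = [9, 7, 9, 7]
r1 m[φ3→X11] = [3, 9, 7, 9]
r1 m[φ3→X3] = [9, 9, 8, 8]
r1 m[φ4→X3] = [8, 8, 8, 7]
r1 m[X11→φ0] = [1, 1, 1, 1]
r1 m[X11→φ1] = [1, 1, 1, 1]
r1 m[X11→φ2] = [1, 1, 1, 1]
r1 m[X11→φ3] = [1, 1, 1, 1]
r1 m[X2→φ0] = [1, 1, 1, 1]
r1 m[X0→φ1] = [1, 1, 1, 1]
r1 m[X3→φ3] = [1, 1, 1, 1]
r1 m[X3→φ4] = [1, 1, 1, 1]
r1 m[X6→φ2] = [1, 1, 1, 1]
r1 m[X7→φ1] = [1, 1, 1, 1]
r2 m[φ0→X11] = [9, 9, 9, 8]
r2 m[φ0→X2] = [8, 9, 9, 9]
r2 m[φ1→X11] = [9, 9, 9, 9]
r2 m[φ1→X0] = [9, 9, 9, 9]
r2 m[φ1→X7] = [9, 7, 9, 9]
r2 m[φ2→X11] = [9, 9, 7, 9]
r2 m[φ2→X6] = [9, 7, 9, 7]
r2 m[φ3→X11] = [3, 9, 7, 9]
r2 m[φ3→X3] = [9, 9, 8, 8]
r2 m[φ4→X3] = [8, 8, 8, 7]
r2 m[X11→φ0] = [243, 729, 441, 729]
r2 m[X11→φ1] = [243, 729, 441, 648]
r2 m[X11→φ2] = [243, 729, 567, 648]
r2 m[X11→φ3] = [729, 729, 567, 648]
r2 m[X2→φ0] = [1, 1, 1, 1]
r2 m[X0→φ1] = [1, 1, 1, 1]
r2 m[X3→φ3] = [8, 8, 8, 7]
r2 m[X3→φ4] = [9, 9, 8, 8]
r2 m[X6→φ2] = [1, 1, 1, 1]
r2 m[X7→φ1] = [1, 1, 1, 1]
r3 m[φ0→X11] = [9, 9, 9, 8]
r3 m[φ0→X2] = [5832, 5832, 6561, 4374]
r3 m[φ1→X11] = [9, 9, 9, 9]
r3 m[φ1→X0] = [5832, 5832, 5832, 6561]
r3 m[φ1→X7] = [5832, 4536, 6561, 5832]
r3 m[φ2→X11] = [9, 9, 7, 9]
r3 m[φ2→X6] = [6561, 4374, 5103, 3969]
r3 m[φ3→X11] = [24, 72, 56, 72]
r3 m[φ3→X3] = [6561, 5832, 5184, 5184]
r3 m[φ4→X3] = [8, 8, 8, 7]
r3 m[X11→φ0] = [243, 729, 441, 729]
r3 m[X11→φ1] = [243, 729, 441, 648]
r3 m[X11→φ2] = [243, 729, 567, 648]
r3 m[X11→φ3] = [729, 729, 567, 648]
r3 m[X2→φ0] = [1, 1, 1, 1]
r3 m[X0→φ1] = [1, 1, 1, 1]
r3 m[X3→φ3] = [8, 8, 8, 7]
r3 m[X3→φ4] = [9, 9, 8, 8]
r3 m[X6→φ2] = [1, 1, 1, 1]
r3 m[X7→φ1] = [1, 1, 1, 1]
r4 m[φ0→X11] = [9, 9, 9, 8]
r4 m[φ0→X2] = [5832, 5832, 6561, 4374]
r4 m[φ1→X11] = [9, 9, 9, 9]
r4 m[φ1→X0] = [5832, 5832, 5832, 6561]
r4 m[φ1→X7] = [5832, 4536, 6561, 5832]
r4 m[φ2→X11] = [9, 9, 7, 9]
r4 m[φ2→X6] = [6561, 4374, 5103, 3969]
r4 m[φ3→X11] = [24, 72, 56, 72]
r4 m[φ3→X3] = [6561, 5832, 5184, 5184]
r4 m[φ4→X3] = [8, 8, 8, 7]
r4 m[X11→φ0] = [1944, 5832, 3528, 5832]
r4 m[X11→φ1] = [1944, 5832, 3528, 5184]
r4 m[X11→φ2] = [1944, 5832, 4536, 5184]
r4 m[X11→φ3] = [729, 729, 567, 648]
r4 m[X2→φ0] = [1, 1, 1, 1]
r4 m[X0→φ1] = [1, 1, 1, 1]
r4 m[X3→φ3] = [8, 8, 8, 7]
r4 m[X3→φ4] = [6561, 5832, 5184, 5184]
r4 m[X6→φ2] = [1, 1, 1, 1]
r4 m[X7→φ1] = [1, 1, 1, 1]
r5 m[φ0→X11] = [9, 9, 9, 8]
r5 m[φ0→X2] = [46656, 46656, 52488, 34992]
r5 m[φ1→X11] = [9, 9, 9, 9]
r5 m[φ1→X0] = [46656, 46656, 46656, 52488]
r5 m[φ1→X7] = [46656, 36288, 52488, 46656]
r5 m[φ2→X11] = [9, 9, 7, 9]
r5 m[φ2→X6] = [52488, 34992, 40824, 31752]
r5 m[φ3→X11] = [24, 72, 56, 72]
r5 m[φ3→X3] = [6561, 5832, 5184, 5184]
r5 m[φ4→X3] = [8, 8, 8, 7]
r5 m[X11→φ0] = [1944, 5832, 3528, 5832]
r5 m[X11→φ1] = [1944, 5832, 3528, 5184]
r5 m[X11→φ2] = [1944, 5832, 4536, 5184]
r5 m[X11→φ3] = [729, 729, 567, 648]
r5 m[X2→φ0] = [1, 1, 1, 1]
r5 m[X0→φ1] = [1, 1, 1, 1]
r5 m[X3→φ3] = [8, 8, 8, 7]
r5 m[X3→φ4] = [6561, 5832, 5184, 5184]
r5 m[X6→φ2] = [1, 1, 1, 1]
r5 m[X7→φ1] = [1, 1, 1, 1]
r6 m[φ0→X11] = [9, 9, 9, 8]
r6 m[φ0→X2] = [46656, 46656, 52488, 34992]
r6 m[φ1→X11] = [9, 9, 9, 9]
r6 m[φ1→X0] = [46656, 46656, 46656, 52488]
r6 m[φ1→X7] = [46656, 36288, 52488, 46656]
r6 m[φ2→X11] = [9, 9, 7, 9]
r6 m[φ2→X6] = [52488, 34992, 40824, 31752]
r6 m[φ3→X11] = [24, 72, 56, 72]
r6 m[φ3→X3] = [6561, 5832, 5184, 5184]
r6 m[φ4→X3] = [8, 8, 8, 7]
r6 m[X11→φ0] = [1944, 5832, 3528, 5832]
r6 m[X11→φ1] = [1944, 5832, 3528, 5184]
r6 m[X11→φ2] = [1944, 5832, 4536, 5184]
r6 m[X11→φ3] = [729, 729, 567, 648]
r6 m[X2→φ0] = [1, 1, 1, 1]
r6 m[X0→φ1] = [1, 1, 1, 1]
r6 m[X3→φ3] = [8, 8, 8, 7]
r6 m[X3→φ4] = [6561, 5832, 5184, 5184]
r6 m[X6→φ2] = [1, 1, 1, 1]
r6 m[X7→φ1] = [1, 1, 1, 1]
fixed point reached at round 6
b[X2] = ⊗ incoming = [46656, 46656, 52488, 34992]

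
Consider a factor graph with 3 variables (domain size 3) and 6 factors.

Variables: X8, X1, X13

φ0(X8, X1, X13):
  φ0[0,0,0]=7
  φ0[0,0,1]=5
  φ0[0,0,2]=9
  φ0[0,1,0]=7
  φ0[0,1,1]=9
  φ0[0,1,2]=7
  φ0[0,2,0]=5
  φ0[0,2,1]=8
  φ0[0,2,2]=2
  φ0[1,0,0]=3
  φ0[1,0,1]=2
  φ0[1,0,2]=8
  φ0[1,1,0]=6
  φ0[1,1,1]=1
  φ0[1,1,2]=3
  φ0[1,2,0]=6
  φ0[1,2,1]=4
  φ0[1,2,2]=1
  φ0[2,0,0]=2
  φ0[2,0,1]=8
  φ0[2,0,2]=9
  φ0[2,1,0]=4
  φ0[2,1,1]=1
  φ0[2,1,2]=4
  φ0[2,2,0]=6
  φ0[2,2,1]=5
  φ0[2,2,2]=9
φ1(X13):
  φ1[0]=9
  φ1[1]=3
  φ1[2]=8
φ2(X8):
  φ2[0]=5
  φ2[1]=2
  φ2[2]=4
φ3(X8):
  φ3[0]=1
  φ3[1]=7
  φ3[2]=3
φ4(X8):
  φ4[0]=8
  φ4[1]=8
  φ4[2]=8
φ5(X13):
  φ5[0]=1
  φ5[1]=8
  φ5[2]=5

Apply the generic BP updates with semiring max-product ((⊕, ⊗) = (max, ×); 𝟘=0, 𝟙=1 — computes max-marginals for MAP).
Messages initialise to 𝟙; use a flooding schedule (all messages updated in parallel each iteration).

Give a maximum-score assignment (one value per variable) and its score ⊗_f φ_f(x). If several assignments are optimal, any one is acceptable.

init: all messages = 𝟙 over 3 values
r1 m[φ0→X8] = [9, 8, 9]
r1 m[φ0→X1] = [9, 9, 9]
r1 m[φ0→X13] = [7, 9, 9]
r1 m[φ1→X13] = [9, 3, 8]
r1 m[φ2→X8] = [5, 2, 4]
r1 m[φ3→X8] = [1, 7, 3]
r1 m[φ4→X8] = [8, 8, 8]
r1 m[φ5→X13] = [1, 8, 5]
r1 m[X8→φ0] = [1, 1, 1]
r1 m[X8→φ2] = [1, 1, 1]
r1 m[X8→φ3] = [1, 1, 1]
r1 m[X8→φ4] = [1, 1, 1]
r1 m[X1→φ0] = [1, 1, 1]
r1 m[X13→φ0] = [1, 1, 1]
r1 m[X13→φ1] = [1, 1, 1]
r1 m[X13→φ5] = [1, 1, 1]
r2 m[φ0→X8] = [9, 8, 9]
r2 m[φ0→X1] = [9, 9, 9]
r2 m[φ0→X13] = [7, 9, 9]
r2 m[φ1→X13] = [9, 3, 8]
r2 m[φ2→X8] = [5, 2, 4]
r2 m[φ3→X8] = [1, 7, 3]
r2 m[φ4→X8] = [8, 8, 8]
r2 m[φ5→X13] = [1, 8, 5]
r2 m[X8→φ0] = [40, 112, 96]
r2 m[X8→φ2] = [72, 448, 216]
r2 m[X8→φ3] = [360, 128, 288]
r2 m[X8→φ4] = [45, 112, 108]
r2 m[X1→φ0] = [1, 1, 1]
r2 m[X13→φ0] = [9, 24, 40]
r2 m[X13→φ1] = [7, 72, 45]
r2 m[X13→φ5] = [63, 27, 72]
r3 m[φ0→X8] = [360, 320, 360]
r3 m[φ0→X1] = [35840, 15360, 34560]
r3 m[φ0→X13] = [672, 768, 896]
r3 m[φ1→X13] = [9, 3, 8]
r3 m[φ2→X8] = [5, 2, 4]
r3 m[φ3→X8] = [1, 7, 3]
r3 m[φ4→X8] = [8, 8, 8]
r3 m[φ5→X13] = [1, 8, 5]
r3 m[X8→φ0] = [40, 112, 96]
r3 m[X8→φ2] = [72, 448, 216]
r3 m[X8→φ3] = [360, 128, 288]
r3 m[X8→φ4] = [45, 112, 108]
r3 m[X1→φ0] = [1, 1, 1]
r3 m[X13→φ0] = [9, 24, 40]
r3 m[X13→φ1] = [7, 72, 45]
r3 m[X13→φ5] = [63, 27, 72]
r4 m[φ0→X8] = [360, 320, 360]
r4 m[φ0→X1] = [35840, 15360, 34560]
r4 m[φ0→X13] = [672, 768, 896]
r4 m[φ1→X13] = [9, 3, 8]
r4 m[φ2→X8] = [5, 2, 4]
r4 m[φ3→X8] = [1, 7, 3]
r4 m[φ4→X8] = [8, 8, 8]
r4 m[φ5→X13] = [1, 8, 5]
r4 m[X8→φ0] = [40, 112, 96]
r4 m[X8→φ2] = [2880, 17920, 8640]
r4 m[X8→φ3] = [14400, 5120, 11520]
r4 m[X8→φ4] = [1800, 4480, 4320]
r4 m[X1→φ0] = [1, 1, 1]
r4 m[X13→φ0] = [9, 24, 40]
r4 m[X13→φ1] = [672, 6144, 4480]
r4 m[X13→φ5] = [6048, 2304, 7168]
r5 m[φ0→X8] = [360, 320, 360]
r5 m[φ0→X1] = [35840, 15360, 34560]
r5 m[φ0→X13] = [672, 768, 896]
r5 m[φ1→X13] = [9, 3, 8]
r5 m[φ2→X8] = [5, 2, 4]
r5 m[φ3→X8] = [1, 7, 3]
r5 m[φ4→X8] = [8, 8, 8]
r5 m[φ5→X13] = [1, 8, 5]
r5 m[X8→φ0] = [40, 112, 96]
r5 m[X8→φ2] = [2880, 17920, 8640]
r5 m[X8→φ3] = [14400, 5120, 11520]
r5 m[X8→φ4] = [1800, 4480, 4320]
r5 m[X1→φ0] = [1, 1, 1]
r5 m[X13→φ0] = [9, 24, 40]
r5 m[X13→φ1] = [672, 6144, 4480]
r5 m[X13→φ5] = [6048, 2304, 7168]
fixed point reached at round 5
traceback from X8: (X8=1, X1=0, X13=2), score=35840

assignment: (X8=1, X1=0, X13=2); score = 35840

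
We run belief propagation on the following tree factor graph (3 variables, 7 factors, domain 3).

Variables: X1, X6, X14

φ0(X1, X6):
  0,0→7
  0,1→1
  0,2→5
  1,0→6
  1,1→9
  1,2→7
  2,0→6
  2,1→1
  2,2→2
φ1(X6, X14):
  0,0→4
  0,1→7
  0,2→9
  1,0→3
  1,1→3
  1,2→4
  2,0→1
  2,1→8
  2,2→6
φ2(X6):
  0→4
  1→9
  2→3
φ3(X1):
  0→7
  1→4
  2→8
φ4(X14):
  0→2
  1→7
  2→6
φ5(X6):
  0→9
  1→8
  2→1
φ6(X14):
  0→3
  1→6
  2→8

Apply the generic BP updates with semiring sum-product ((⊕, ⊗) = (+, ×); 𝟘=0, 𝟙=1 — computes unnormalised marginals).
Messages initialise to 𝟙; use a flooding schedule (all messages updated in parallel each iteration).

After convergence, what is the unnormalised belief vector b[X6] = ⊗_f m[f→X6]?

init: all messages = 𝟙 over 3 values
r1 m[φ0→X1] = [13, 22, 9]
r1 m[φ0→X6] = [19, 11, 14]
r1 m[φ1→X6] = [20, 10, 15]
r1 m[φ1→X14] = [8, 18, 19]
r1 m[φ2→X6] = [4, 9, 3]
r1 m[φ3→X1] = [7, 4, 8]
r1 m[φ4→X14] = [2, 7, 6]
r1 m[φ5→X6] = [9, 8, 1]
r1 m[φ6→X14] = [3, 6, 8]
r1 m[X1→φ0] = [1, 1, 1]
r1 m[X1→φ3] = [1, 1, 1]
r1 m[X6→φ0] = [1, 1, 1]
r1 m[X6→φ1] = [1, 1, 1]
r1 m[X6→φ2] = [1, 1, 1]
r1 m[X6→φ5] = [1, 1, 1]
r1 m[X14→φ1] = [1, 1, 1]
r1 m[X14→φ4] = [1, 1, 1]
r1 m[X14→φ6] = [1, 1, 1]
r2 m[φ0→X1] = [13, 22, 9]
r2 m[φ0→X6] = [19, 11, 14]
r2 m[φ1→X6] = [20, 10, 15]
r2 m[φ1→X14] = [8, 18, 19]
r2 m[φ2→X6] = [4, 9, 3]
r2 m[φ3→X1] = [7, 4, 8]
r2 m[φ4→X14] = [2, 7, 6]
r2 m[φ5→X6] = [9, 8, 1]
r2 m[φ6→X14] = [3, 6, 8]
r2 m[X1→φ0] = [7, 4, 8]
r2 m[X1→φ3] = [13, 22, 9]
r2 m[X6→φ0] = [720, 720, 45]
r2 m[X6→φ1] = [684, 792, 42]
r2 m[X6→φ2] = [3420, 880, 210]
r2 m[X6→φ5] = [1520, 990, 630]
r2 m[X14→φ1] = [6, 42, 48]
r2 m[X14→φ4] = [24, 108, 152]
r2 m[X14→φ6] = [16, 126, 114]
r3 m[φ0→X1] = [5985, 11115, 5130]
r3 m[φ0→X6] = [121, 51, 79]
r3 m[φ1→X6] = [750, 336, 630]
r3 m[φ1→X14] = [5154, 7500, 9576]
r3 m[φ2→X6] = [4, 9, 3]
r3 m[φ3→X1] = [7, 4, 8]
r3 m[φ4→X14] = [2, 7, 6]
r3 m[φ5→X6] = [9, 8, 1]
r3 m[φ6→X14] = [3, 6, 8]
r3 m[X1→φ0] = [7, 4, 8]
r3 m[X1→φ3] = [13, 22, 9]
r3 m[X6→φ0] = [720, 720, 45]
r3 m[X6→φ1] = [684, 792, 42]
r3 m[X6→φ2] = [3420, 880, 210]
r3 m[X6→φ5] = [1520, 990, 630]
r3 m[X14→φ1] = [6, 42, 48]
r3 m[X14→φ4] = [24, 108, 152]
r3 m[X14→φ6] = [16, 126, 114]
r4 m[φ0→X1] = [5985, 11115, 5130]
r4 m[φ0→X6] = [121, 51, 79]
r4 m[φ1→X6] = [750, 336, 630]
r4 m[φ1→X14] = [5154, 7500, 9576]
r4 m[φ2→X6] = [4, 9, 3]
r4 m[φ3→X1] = [7, 4, 8]
r4 m[φ4→X14] = [2, 7, 6]
r4 m[φ5→X6] = [9, 8, 1]
r4 m[φ6→X14] = [3, 6, 8]
r4 m[X1→φ0] = [7, 4, 8]
r4 m[X1→φ3] = [5985, 11115, 5130]
r4 m[X6→φ0] = [27000, 24192, 1890]
r4 m[X6→φ1] = [4356, 3672, 237]
r4 m[X6→φ2] = [816750, 137088, 49770]
r4 m[X6→φ5] = [363000, 154224, 149310]
r4 m[X14→φ1] = [6, 42, 48]
r4 m[X14→φ4] = [15462, 45000, 76608]
r4 m[X14→φ6] = [10308, 52500, 57456]
r5 m[φ0→X1] = [222642, 392958, 189972]
r5 m[φ0→X6] = [121, 51, 79]
r5 m[φ1→X6] = [750, 336, 630]
r5 m[φ1→X14] = [28677, 43404, 55314]
r5 m[φ2→X6] = [4, 9, 3]
r5 m[φ3→X1] = [7, 4, 8]
r5 m[φ4→X14] = [2, 7, 6]
r5 m[φ5→X6] = [9, 8, 1]
r5 m[φ6→X14] = [3, 6, 8]
r5 m[X1→φ0] = [7, 4, 8]
r5 m[X1→φ3] = [5985, 11115, 5130]
r5 m[X6→φ0] = [27000, 24192, 1890]
r5 m[X6→φ1] = [4356, 3672, 237]
r5 m[X6→φ2] = [816750, 137088, 49770]
r5 m[X6→φ5] = [363000, 154224, 149310]
r5 m[X14→φ1] = [6, 42, 48]
r5 m[X14→φ4] = [15462, 45000, 76608]
r5 m[X14→φ6] = [10308, 52500, 57456]
r6 m[φ0→X1] = [222642, 392958, 189972]
r6 m[φ0→X6] = [121, 51, 79]
r6 m[φ1→X6] = [750, 336, 630]
r6 m[φ1→X14] = [28677, 43404, 55314]
r6 m[φ2→X6] = [4, 9, 3]
r6 m[φ3→X1] = [7, 4, 8]
r6 m[φ4→X14] = [2, 7, 6]
r6 m[φ5→X6] = [9, 8, 1]
r6 m[φ6→X14] = [3, 6, 8]
r6 m[X1→φ0] = [7, 4, 8]
r6 m[X1→φ3] = [222642, 392958, 189972]
r6 m[X6→φ0] = [27000, 24192, 1890]
r6 m[X6→φ1] = [4356, 3672, 237]
r6 m[X6→φ2] = [816750, 137088, 49770]
r6 m[X6→φ5] = [363000, 154224, 149310]
r6 m[X14→φ1] = [6, 42, 48]
r6 m[X14→φ4] = [86031, 260424, 442512]
r6 m[X14→φ6] = [57354, 303828, 331884]
r7 m[φ0→X1] = [222642, 392958, 189972]
r7 m[φ0→X6] = [121, 51, 79]
r7 m[φ1→X6] = [750, 336, 630]
r7 m[φ1→X14] = [28677, 43404, 55314]
r7 m[φ2→X6] = [4, 9, 3]
r7 m[φ3→X1] = [7, 4, 8]
r7 m[φ4→X14] = [2, 7, 6]
r7 m[φ5→X6] = [9, 8, 1]
r7 m[φ6→X14] = [3, 6, 8]
r7 m[X1→φ0] = [7, 4, 8]
r7 m[X1→φ3] = [222642, 392958, 189972]
r7 m[X6→φ0] = [27000, 24192, 1890]
r7 m[X6→φ1] = [4356, 3672, 237]
r7 m[X6→φ2] = [816750, 137088, 49770]
r7 m[X6→φ5] = [363000, 154224, 149310]
r7 m[X14→φ1] = [6, 42, 48]
r7 m[X14→φ4] = [86031, 260424, 442512]
r7 m[X14→φ6] = [57354, 303828, 331884]
fixed point reached at round 7
b[X6] = ⊗ incoming = [3267000, 1233792, 149310]

b[X6] = [3267000, 1233792, 149310]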